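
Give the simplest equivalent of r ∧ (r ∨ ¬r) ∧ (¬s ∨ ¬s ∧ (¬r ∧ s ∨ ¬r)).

r ∧ (r ∨ ¬r) ∧ (¬s ∨ ¬s ∧ (¬r ∧ s ∨ ¬r))
= r ∧ (r ∨ ¬r) ∧ (¬s ∨ ¬s ∧ ¬r)   [absorption]
= r ∧ (¬s ∨ ¬s ∧ ¬r)   [complement / identity]
= r ∧ ¬s   [absorption]

r ∧ ¬s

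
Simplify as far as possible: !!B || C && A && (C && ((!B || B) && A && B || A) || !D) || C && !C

B || C && A

!!B || C && A && (C && ((!B || B) && A && B || A) || !D) || C && !C
= !!B || C && A && (C && (A && B || A) || !D) || C && !C
= !!B || C && A && (C && A || !D) || C && !C
= B || C && A && (C && A || !D) || C && !C
= B || C && A || C && !C
= B || C && A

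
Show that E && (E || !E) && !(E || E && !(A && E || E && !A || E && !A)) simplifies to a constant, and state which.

E && (E || !E) && !(E || E && !(A && E || E && !A || E && !A))
= E && (E || !E) && !(E || E && !(A && E || E && !A))   — idempotence
= E && !(E || E && !(A && E || E && !A))   — complement / identity
= E && !(E || E && !E)   — distribution
= E && !E   — complement / identity
= false   — complement

false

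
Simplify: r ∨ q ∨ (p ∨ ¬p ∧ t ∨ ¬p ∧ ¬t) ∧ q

r ∨ q ∨ (p ∨ ¬p ∧ t ∨ ¬p ∧ ¬t) ∧ q
= r ∨ q ∨ (p ∨ ¬p) ∧ q
= r ∨ q ∨ q
= r ∨ q

r ∨ q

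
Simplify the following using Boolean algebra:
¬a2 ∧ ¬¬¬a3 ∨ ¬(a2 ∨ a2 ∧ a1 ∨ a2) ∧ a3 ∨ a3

¬a2 ∨ a3

¬a2 ∧ ¬¬¬a3 ∨ ¬(a2 ∨ a2 ∧ a1 ∨ a2) ∧ a3 ∨ a3
= ¬a2 ∧ ¬¬¬a3 ∨ ¬(a2 ∨ a2) ∧ a3 ∨ a3
= ¬a2 ∧ ¬¬¬a3 ∨ ¬a2 ∧ a3 ∨ a3
= ¬a2 ∧ ¬a3 ∨ ¬a2 ∧ a3 ∨ a3
= ¬a2 ∨ a3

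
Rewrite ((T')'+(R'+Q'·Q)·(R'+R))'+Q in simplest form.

T'·R+Q

((T')'+(R'+Q'·Q)·(R'+R))'+Q
= ((T')'+R'+Q'·Q)'+Q
= ((T')'+R')'+Q
= T'·R+Q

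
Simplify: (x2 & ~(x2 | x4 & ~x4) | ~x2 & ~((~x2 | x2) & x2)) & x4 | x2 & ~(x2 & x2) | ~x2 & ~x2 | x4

(x2 & ~(x2 | x4 & ~x4) | ~x2 & ~((~x2 | x2) & x2)) & x4 | x2 & ~(x2 & x2) | ~x2 & ~x2 | x4
= (x2 & ~(x2 | x4 & ~x4) | ~x2 & ~((~x2 | x2) & x2)) & x4 | x2 & ~x2 | ~x2 & ~x2 | x4   — idempotence
= (x2 & ~x2 | ~x2 & ~((~x2 | x2) & x2)) & x4 | x2 & ~x2 | ~x2 & ~x2 | x4   — complement / identity
= (x2 & ~x2 | ~x2 & ~x2) & x4 | x2 & ~x2 | ~x2 & ~x2 | x4   — complement / identity
= x2 & ~x2 | ~x2 & ~x2 | x4   — absorption
= ~x2 | x4   — distribution

~x2 | x4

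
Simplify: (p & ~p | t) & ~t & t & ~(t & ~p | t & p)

0

(p & ~p | t) & ~t & t & ~(t & ~p | t & p)
= (p & ~p | t) & ~t & t & ~t
= t & ~t & t & ~t
= t & ~t
= 0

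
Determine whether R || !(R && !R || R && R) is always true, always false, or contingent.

R || !(R && !R || R && R)
= R || !(R && R)   (complement / identity)
= R || !R   (idempotence)
= true   (complement)

always true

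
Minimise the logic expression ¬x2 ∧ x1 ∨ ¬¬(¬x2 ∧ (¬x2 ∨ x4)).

¬x2

¬x2 ∧ x1 ∨ ¬¬(¬x2 ∧ (¬x2 ∨ x4))
= ¬x2 ∧ x1 ∨ ¬¬¬x2
= ¬x2 ∧ x1 ∨ ¬x2
= ¬x2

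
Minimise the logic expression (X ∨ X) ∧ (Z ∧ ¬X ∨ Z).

(X ∨ X) ∧ (Z ∧ ¬X ∨ Z)
= (X ∨ X) ∧ Z   (absorption)
= X ∧ Z   (idempotence)

X ∧ Z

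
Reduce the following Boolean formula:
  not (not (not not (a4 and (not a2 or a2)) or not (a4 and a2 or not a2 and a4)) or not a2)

not (not (not not (a4 and (not a2 or a2)) or not (a4 and a2 or not a2 and a4)) or not a2)
= (not not (a4 and (not a2 or a2)) or not (a4 and a2 or not a2 and a4)) and a2   [De Morgan]
= (not not (a4 and (not a2 or a2)) or not a4) and a2   [distribution]
= (not not a4 or not a4) and a2   [complement / identity]
= (a4 or not a4) and a2   [double negation]
= a2   [complement / identity]

a2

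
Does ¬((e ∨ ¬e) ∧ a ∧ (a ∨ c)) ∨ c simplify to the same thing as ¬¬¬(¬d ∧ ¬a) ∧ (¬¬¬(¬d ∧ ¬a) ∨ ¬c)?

No

E1: ¬((e ∨ ¬e) ∧ a ∧ (a ∨ c)) ∨ c
    = ¬(a ∧ (a ∨ c)) ∨ c   — complement / identity
    = ¬a ∨ c   — absorption
E2: ¬¬¬(¬d ∧ ¬a) ∧ (¬¬¬(¬d ∧ ¬a) ∨ ¬c)
    = ¬¬¬(¬d ∧ ¬a)   — absorption
    = ¬¬(d ∨ a)   — De Morgan
    = d ∨ a   — double negation
These differ: at a=0, c=1, d=0, e=0, E1 = 1 but E2 = 0.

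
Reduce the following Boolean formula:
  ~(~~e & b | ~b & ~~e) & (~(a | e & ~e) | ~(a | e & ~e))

~e & ~a

~(~~e & b | ~b & ~~e) & (~(a | e & ~e) | ~(a | e & ~e))
= ~~~e & (~(a | e & ~e) | ~(a | e & ~e))
= ~~~e & ~(a | e & ~e)
= ~~~e & ~a
= ~e & ~a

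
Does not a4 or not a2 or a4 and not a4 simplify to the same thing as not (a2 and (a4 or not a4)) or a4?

E1: not a4 or not a2 or a4 and not a4
    = not a4 or not a2   (complement / identity)
E2: not (a2 and (a4 or not a4)) or a4
    = not a2 or a4   (complement / identity)
These differ: at a2=1, a4=0, E1 = 1 but E2 = 0.

No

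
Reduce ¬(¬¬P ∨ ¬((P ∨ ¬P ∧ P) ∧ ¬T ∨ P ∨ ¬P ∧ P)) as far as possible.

False

¬(¬¬P ∨ ¬((P ∨ ¬P ∧ P) ∧ ¬T ∨ P ∨ ¬P ∧ P))
= ¬P ∧ ((P ∨ ¬P ∧ P) ∧ ¬T ∨ P ∨ ¬P ∧ P)   — De Morgan
= ¬P ∧ (P ∨ ¬P ∧ P)   — absorption
= ¬P ∧ P   — complement / identity
= False   — complement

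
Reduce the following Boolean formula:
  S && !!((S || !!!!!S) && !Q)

S && !!((S || !!!!!S) && !Q)
= S && !!((S || !!!S) && !Q)
= S && !!((S || !S) && !Q)
= S && !!!Q
= S && !Q

S && !Q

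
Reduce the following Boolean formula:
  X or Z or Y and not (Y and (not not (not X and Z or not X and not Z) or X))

X or Z or Y and not (Y and (not not (not X and Z or not X and not Z) or X))
= X or Z or Y and not (Y and (not not not X or X))   (distribution)
= X or Z or Y and not (Y and (not X or X))   (double negation)
= X or Z or Y and not Y   (complement / identity)
= X or Z   (complement / identity)

X or Z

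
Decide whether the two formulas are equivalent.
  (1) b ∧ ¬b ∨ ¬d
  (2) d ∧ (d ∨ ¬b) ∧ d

E1: b ∧ ¬b ∨ ¬d
    = ¬d   (complement / identity)
E2: d ∧ (d ∨ ¬b) ∧ d
    = d ∧ d   (absorption)
    = d   (idempotence)
These differ: at b=0, d=0, E1 = 1 but E2 = 0.

No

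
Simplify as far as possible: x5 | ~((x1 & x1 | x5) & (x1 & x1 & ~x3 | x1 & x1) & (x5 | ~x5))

x5 | ~x1

x5 | ~((x1 & x1 | x5) & (x1 & x1 & ~x3 | x1 & x1) & (x5 | ~x5))
= x5 | ~((x1 & x1 | x5) & x1 & x1 & (x5 | ~x5))   (absorption)
= x5 | ~((x1 & x1 | x5) & x1 & x1)   (complement / identity)
= x5 | ~(x1 & x1)   (absorption)
= x5 | ~x1   (idempotence)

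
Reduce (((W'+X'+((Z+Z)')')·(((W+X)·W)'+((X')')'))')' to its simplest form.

W'+X'

(((W'+X'+((Z+Z)')')·(((W+X)·W)'+((X')')'))')'
= (((W'+X'+((Z+Z)')')·(((W+X)·W)'+X'))')'   [double negation]
= (W'+X'+((Z+Z)')')·(((W+X)·W)'+X')   [double negation]
= (W'+X'+(Z')')·(((W+X)·W)'+X')   [idempotence]
= (W'+X'+Z)·(((W+X)·W)'+X')   [double negation]
= (W'+X'+Z)·(W'+X')   [absorption]
= W'+X'   [absorption]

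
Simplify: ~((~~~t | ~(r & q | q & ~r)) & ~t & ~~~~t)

~((~~~t | ~(r & q | q & ~r)) & ~t & ~~~~t)
= ~((~~~t | ~q) & ~t & ~~~~t)   — distribution
= ~((~t | ~q) & ~t & ~~~~t)   — double negation
= ~(~t & ~~~~t)   — absorption
= t | ~~~t   — De Morgan
= t | ~t   — double negation
= 1   — complement

1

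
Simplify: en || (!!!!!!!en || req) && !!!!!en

en || (!!!!!!!en || req) && !!!!!en
= en || (!!!!!en || req) && !!!!!en   (double negation)
= en || !!!!!en   (absorption)
= en || !!!en   (double negation)
= en || !en   (double negation)
= true   (complement)

true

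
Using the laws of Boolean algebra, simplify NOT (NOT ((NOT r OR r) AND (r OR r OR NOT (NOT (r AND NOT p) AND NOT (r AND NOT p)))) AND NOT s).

r OR s

NOT (NOT ((NOT r OR r) AND (r OR r OR NOT (NOT (r AND NOT p) AND NOT (r AND NOT p)))) AND NOT s)
= NOT (NOT ((NOT r OR r) AND (r OR r OR r AND NOT p OR r AND NOT p)) AND NOT s)   (De Morgan)
= NOT (NOT ((NOT r OR r) AND (r OR r OR (r OR r) AND NOT p)) AND NOT s)   (distribution)
= NOT (NOT ((NOT r OR r) AND (r OR r)) AND NOT s)   (absorption)
= NOT (NOT ((NOT r OR r) AND r) AND NOT s)   (idempotence)
= (NOT r OR r) AND r OR s   (De Morgan)
= r OR s   (complement / identity)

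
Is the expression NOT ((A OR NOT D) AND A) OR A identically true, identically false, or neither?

NOT ((A OR NOT D) AND A) OR A
= NOT A OR A   (absorption)
= TRUE   (complement)

identically true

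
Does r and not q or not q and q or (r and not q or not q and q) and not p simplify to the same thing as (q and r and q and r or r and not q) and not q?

E1: r and not q or not q and q or (r and not q or not q and q) and not p
    = r and not q or not q and q
    = r and not q
E2: (q and r and q and r or r and not q) and not q
    = (q and r or r and not q) and not q
    = r and not q
Both reduce to r and not q, so they are equivalent.

Yes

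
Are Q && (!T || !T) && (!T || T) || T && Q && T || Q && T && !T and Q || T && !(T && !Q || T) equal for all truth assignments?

Yes

E1: Q && (!T || !T) && (!T || T) || T && Q && T || Q && T && !T
    = Q && (!T && T || !T) || T && Q && T || Q && T && !T   [distribution]
    = Q && !T || T && Q && T || Q && T && !T   [complement / identity]
    = Q && !T || Q && T   [distribution]
    = Q   [distribution]
E2: Q || T && !(T && !Q || T)
    = Q || T && !T   [absorption]
    = Q   [complement / identity]
Both reduce to Q, so they are equivalent.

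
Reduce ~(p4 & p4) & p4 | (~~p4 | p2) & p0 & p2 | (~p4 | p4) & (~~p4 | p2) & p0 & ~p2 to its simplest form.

~(p4 & p4) & p4 | (~~p4 | p2) & p0 & p2 | (~p4 | p4) & (~~p4 | p2) & p0 & ~p2
= ~(p4 & p4) & p4 | (~~p4 | p2) & p0 & p2 | (~~p4 | p2) & p0 & ~p2   (complement / identity)
= ~p4 & p4 | (~~p4 | p2) & p0 & p2 | (~~p4 | p2) & p0 & ~p2   (idempotence)
= ~p4 & p4 | (~~p4 | p2) & p0   (distribution)
= (~~p4 | p2) & p0   (complement / identity)
= (p4 | p2) & p0   (double negation)

(p4 | p2) & p0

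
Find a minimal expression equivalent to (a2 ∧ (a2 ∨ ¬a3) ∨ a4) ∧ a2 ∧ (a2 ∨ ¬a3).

(a2 ∧ (a2 ∨ ¬a3) ∨ a4) ∧ a2 ∧ (a2 ∨ ¬a3)
= a2 ∧ (a2 ∨ ¬a3)
= a2

a2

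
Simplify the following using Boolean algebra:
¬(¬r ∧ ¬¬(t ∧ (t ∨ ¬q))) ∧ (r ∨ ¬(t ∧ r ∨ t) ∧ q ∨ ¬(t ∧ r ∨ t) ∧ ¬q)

¬(¬r ∧ ¬¬(t ∧ (t ∨ ¬q))) ∧ (r ∨ ¬(t ∧ r ∨ t) ∧ q ∨ ¬(t ∧ r ∨ t) ∧ ¬q)
= ¬(¬r ∧ ¬¬(t ∧ (t ∨ ¬q))) ∧ (r ∨ ¬(t ∧ r ∨ t))   — distribution
= ¬(¬r ∧ ¬¬(t ∧ (t ∨ ¬q))) ∧ (r ∨ ¬t)   — absorption
= (r ∨ ¬(t ∧ (t ∨ ¬q))) ∧ (r ∨ ¬t)   — De Morgan
= (r ∨ ¬t) ∧ (r ∨ ¬t)   — absorption
= r ∨ ¬t   — idempotence

r ∨ ¬t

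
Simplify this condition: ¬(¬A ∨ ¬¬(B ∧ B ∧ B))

A ∧ ¬B

¬(¬A ∨ ¬¬(B ∧ B ∧ B))
= ¬(¬A ∨ ¬¬(B ∧ B))   (idempotence)
= A ∧ ¬(B ∧ B)   (De Morgan)
= A ∧ ¬B   (idempotence)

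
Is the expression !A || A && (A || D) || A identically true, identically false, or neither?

identically true

!A || A && (A || D) || A
= !A || A || A   [absorption]
= !A || A   [idempotence]
= true   [complement]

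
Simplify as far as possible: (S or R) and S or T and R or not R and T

S or T

(S or R) and S or T and R or not R and T
= S or T and R or not R and T   (absorption)
= S or T   (distribution)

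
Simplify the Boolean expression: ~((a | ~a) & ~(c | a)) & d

~((a | ~a) & ~(c | a)) & d
= ~~(c | a) & d
= (c | a) & d

(c | a) & d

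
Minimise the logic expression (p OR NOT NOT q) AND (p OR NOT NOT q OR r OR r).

p OR q

(p OR NOT NOT q) AND (p OR NOT NOT q OR r OR r)
= (p OR NOT NOT q) AND (p OR NOT NOT q OR r)   — idempotence
= p OR NOT NOT q   — absorption
= p OR q   — double negation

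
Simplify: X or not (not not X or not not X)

X or not (not not X or not not X)
= X or not not not X
= X or not X
= True

True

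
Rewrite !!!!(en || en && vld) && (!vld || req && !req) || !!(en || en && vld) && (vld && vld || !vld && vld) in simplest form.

en

!!!!(en || en && vld) && (!vld || req && !req) || !!(en || en && vld) && (vld && vld || !vld && vld)
= !!(en || en && vld) && (!vld || req && !req) || !!(en || en && vld) && (vld && vld || !vld && vld)
= !!(en || en && vld) && !vld || !!(en || en && vld) && (vld && vld || !vld && vld)
= !!(en || en && vld) && !vld || !!(en || en && vld) && vld
= !!(en || en && vld)
= !!en
= en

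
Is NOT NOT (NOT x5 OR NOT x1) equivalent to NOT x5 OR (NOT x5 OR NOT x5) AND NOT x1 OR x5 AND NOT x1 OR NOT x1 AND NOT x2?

Yes

E1: NOT NOT (NOT x5 OR NOT x1)
    = NOT x5 OR NOT x1
E2: NOT x5 OR (NOT x5 OR NOT x5) AND NOT x1 OR x5 AND NOT x1 OR NOT x1 AND NOT x2
    = NOT x5 OR NOT x5 AND NOT x1 OR x5 AND NOT x1 OR NOT x1 AND NOT x2
    = NOT x5 OR NOT x1 OR NOT x1 AND NOT x2
    = NOT x5 OR NOT x1
Both reduce to NOT x5 OR NOT x1, so they are equivalent.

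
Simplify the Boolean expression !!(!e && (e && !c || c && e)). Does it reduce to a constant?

false

!!(!e && (e && !c || c && e))
= !!(!e && e)
= !e && e
= false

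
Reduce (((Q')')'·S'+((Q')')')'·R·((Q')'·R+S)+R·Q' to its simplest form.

R

(((Q')')'·S'+((Q')')')'·R·((Q')'·R+S)+R·Q'
= (((Q')')')'·R·((Q')'·R+S)+R·Q'   (absorption)
= (Q')'·R·((Q')'·R+S)+R·Q'   (double negation)
= (Q')'·R+R·Q'   (absorption)
= Q·R+R·Q'   (double negation)
= R   (distribution)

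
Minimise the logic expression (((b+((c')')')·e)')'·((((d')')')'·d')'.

(b+c')·e

(((b+((c')')')·e)')'·((((d')')')'·d')'
= (((b+((c')')')·e)')'·((d')'·d')'   [double negation]
= (((b+c')·e)')'·((d')'·d')'   [double negation]
= (b+c')·e·((d')'·d')'   [double negation]
= (b+c')·e·(d'+d)   [De Morgan]
= (b+c')·e   [complement / identity]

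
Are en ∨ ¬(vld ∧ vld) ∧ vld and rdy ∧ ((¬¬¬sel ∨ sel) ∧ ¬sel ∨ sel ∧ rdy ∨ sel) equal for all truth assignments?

No

E1: en ∨ ¬(vld ∧ vld) ∧ vld
    = en ∨ ¬vld ∧ vld
    = en
E2: rdy ∧ ((¬¬¬sel ∨ sel) ∧ ¬sel ∨ sel ∧ rdy ∨ sel)
    = rdy ∧ ((¬¬¬sel ∨ sel) ∧ ¬sel ∨ sel)
    = rdy ∧ ((¬sel ∨ sel) ∧ ¬sel ∨ sel)
    = rdy ∧ (¬sel ∨ sel)
    = rdy
These differ: at en=1, rdy=0, sel=0, vld=0, E1 = 1 but E2 = 0.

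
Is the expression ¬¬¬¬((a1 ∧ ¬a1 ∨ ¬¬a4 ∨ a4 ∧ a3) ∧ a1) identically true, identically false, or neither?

neither

¬¬¬¬((a1 ∧ ¬a1 ∨ ¬¬a4 ∨ a4 ∧ a3) ∧ a1)
= ¬¬¬¬((¬¬a4 ∨ a4 ∧ a3) ∧ a1)   (complement / identity)
= ¬¬((¬¬a4 ∨ a4 ∧ a3) ∧ a1)   (double negation)
= ¬¬((a4 ∨ a4 ∧ a3) ∧ a1)   (double negation)
= ¬¬(a4 ∧ a1)   (absorption)
= a4 ∧ a1   (double negation)
This depends on a1, a4, so it is not a constant.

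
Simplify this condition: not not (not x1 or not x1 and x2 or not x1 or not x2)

not x1 or not x2

not not (not x1 or not x1 and x2 or not x1 or not x2)
= not not (not x1 or not x1 or not x2)   — absorption
= not x1 or not x1 or not x2   — double negation
= not x1 or not x2   — idempotence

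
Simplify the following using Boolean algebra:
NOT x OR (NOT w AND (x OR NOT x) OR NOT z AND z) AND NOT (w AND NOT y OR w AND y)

NOT x OR NOT w

NOT x OR (NOT w AND (x OR NOT x) OR NOT z AND z) AND NOT (w AND NOT y OR w AND y)
= NOT x OR NOT w AND (x OR NOT x) AND NOT (w AND NOT y OR w AND y)   [complement / identity]
= NOT x OR NOT w AND (x OR NOT x) AND NOT w   [distribution]
= NOT x OR NOT w AND NOT w   [complement / identity]
= NOT x OR NOT w   [idempotence]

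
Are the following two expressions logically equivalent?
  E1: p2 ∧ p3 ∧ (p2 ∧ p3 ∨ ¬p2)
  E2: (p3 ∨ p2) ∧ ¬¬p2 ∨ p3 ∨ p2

E1: p2 ∧ p3 ∧ (p2 ∧ p3 ∨ ¬p2)
    = p2 ∧ p3   [absorption]
E2: (p3 ∨ p2) ∧ ¬¬p2 ∨ p3 ∨ p2
    = (p3 ∨ p2) ∧ p2 ∨ p3 ∨ p2   [double negation]
    = p3 ∨ p2   [absorption]
These differ: at p2=0, p3=1, E1 = 0 but E2 = 1.

No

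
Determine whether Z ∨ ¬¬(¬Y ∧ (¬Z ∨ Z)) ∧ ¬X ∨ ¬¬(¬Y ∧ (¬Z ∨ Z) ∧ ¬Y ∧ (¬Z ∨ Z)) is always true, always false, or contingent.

Z ∨ ¬¬(¬Y ∧ (¬Z ∨ Z)) ∧ ¬X ∨ ¬¬(¬Y ∧ (¬Z ∨ Z) ∧ ¬Y ∧ (¬Z ∨ Z))
= Z ∨ ¬¬(¬Y ∧ (¬Z ∨ Z)) ∧ ¬X ∨ ¬¬(¬Y ∧ (¬Z ∨ Z))   [idempotence]
= Z ∨ ¬¬(¬Y ∧ (¬Z ∨ Z))   [absorption]
= Z ∨ ¬Y ∧ (¬Z ∨ Z)   [double negation]
= Z ∨ ¬Y   [complement / identity]
This depends on Y, Z, so it is not a constant.

contingent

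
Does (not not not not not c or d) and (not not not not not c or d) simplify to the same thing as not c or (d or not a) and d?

Yes

E1: (not not not not not c or d) and (not not not not not c or d)
    = not not not not not c or d   (idempotence)
    = not not not c or d   (double negation)
    = not c or d   (double negation)
E2: not c or (d or not a) and d
    = not c or d   (absorption)
Both reduce to not c or d, so they are equivalent.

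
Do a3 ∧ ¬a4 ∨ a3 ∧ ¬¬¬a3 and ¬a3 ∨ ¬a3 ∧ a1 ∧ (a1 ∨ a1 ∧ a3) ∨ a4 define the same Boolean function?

E1: a3 ∧ ¬a4 ∨ a3 ∧ ¬¬¬a3
    = a3 ∧ ¬a4 ∨ a3 ∧ ¬a3   [double negation]
    = a3 ∧ ¬a4   [complement / identity]
E2: ¬a3 ∨ ¬a3 ∧ a1 ∧ (a1 ∨ a1 ∧ a3) ∨ a4
    = ¬a3 ∨ ¬a3 ∧ a1 ∧ a1 ∨ a4   [absorption]
    = ¬a3 ∨ ¬a3 ∧ a1 ∨ a4   [idempotence]
    = ¬a3 ∨ a4   [absorption]
These differ: at a1=1, a3=0, a4=1, E1 = 0 but E2 = 1.

No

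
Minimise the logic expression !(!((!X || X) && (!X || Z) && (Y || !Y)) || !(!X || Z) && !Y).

!(!((!X || X) && (!X || Z) && (Y || !Y)) || !(!X || Z) && !Y)
= !(!((!X || Z) && (Y || !Y)) || !(!X || Z) && !Y)
= !(!(!X || Z) || !(!X || Z) && !Y)
= !!(!X || Z)
= !X || Z

!X || Z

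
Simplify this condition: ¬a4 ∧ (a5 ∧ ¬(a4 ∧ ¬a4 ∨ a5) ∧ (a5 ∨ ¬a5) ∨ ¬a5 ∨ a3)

¬a4 ∧ (a5 ∧ ¬(a4 ∧ ¬a4 ∨ a5) ∧ (a5 ∨ ¬a5) ∨ ¬a5 ∨ a3)
= ¬a4 ∧ (a5 ∧ ¬a5 ∧ (a5 ∨ ¬a5) ∨ ¬a5 ∨ a3)   [complement / identity]
= ¬a4 ∧ (a5 ∧ ¬a5 ∨ ¬a5 ∨ a3)   [complement / identity]
= ¬a4 ∧ (¬a5 ∨ a3)   [complement / identity]

¬a4 ∧ (¬a5 ∨ a3)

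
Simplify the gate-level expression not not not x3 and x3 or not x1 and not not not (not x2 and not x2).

not x1 and x2

not not not x3 and x3 or not x1 and not not not (not x2 and not x2)
= not not not x3 and x3 or not x1 and not (not x2 and not x2)   [double negation]
= not x3 and x3 or not x1 and not (not x2 and not x2)   [double negation]
= not x3 and x3 or not x1 and (x2 or x2)   [De Morgan]
= not x1 and (x2 or x2)   [complement / identity]
= not x1 and x2   [idempotence]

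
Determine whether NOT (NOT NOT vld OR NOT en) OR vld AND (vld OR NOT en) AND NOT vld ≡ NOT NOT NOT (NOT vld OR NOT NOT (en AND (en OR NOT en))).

No

E1: NOT (NOT NOT vld OR NOT en) OR vld AND (vld OR NOT en) AND NOT vld
    = NOT (NOT NOT vld OR NOT en) OR vld AND NOT vld   (absorption)
    = NOT vld AND en OR vld AND NOT vld   (De Morgan)
    = NOT vld AND en   (complement / identity)
E2: NOT NOT NOT (NOT vld OR NOT NOT (en AND (en OR NOT en)))
    = NOT NOT (vld AND NOT (en AND (en OR NOT en)))   (De Morgan)
    = NOT NOT (vld AND NOT en)   (complement / identity)
    = vld AND NOT en   (double negation)
These differ: at en=1, vld=0, E1 = 1 but E2 = 0.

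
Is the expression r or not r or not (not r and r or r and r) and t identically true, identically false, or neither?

identically true

r or not r or not (not r and r or r and r) and t
= r or not r or not r and t
= r or not r
= True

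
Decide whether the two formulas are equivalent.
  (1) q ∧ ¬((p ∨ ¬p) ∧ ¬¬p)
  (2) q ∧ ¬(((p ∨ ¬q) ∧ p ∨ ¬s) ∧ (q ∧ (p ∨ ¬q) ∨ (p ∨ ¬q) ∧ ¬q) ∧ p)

Yes

E1: q ∧ ¬((p ∨ ¬p) ∧ ¬¬p)
    = q ∧ ¬¬¬p   (complement / identity)
    = q ∧ ¬p   (double negation)
E2: q ∧ ¬(((p ∨ ¬q) ∧ p ∨ ¬s) ∧ (q ∧ (p ∨ ¬q) ∨ (p ∨ ¬q) ∧ ¬q) ∧ p)
    = q ∧ ¬(((p ∨ ¬q) ∧ p ∨ ¬s) ∧ (p ∨ ¬q) ∧ p)   (distribution)
    = q ∧ ¬((p ∨ ¬q) ∧ p)   (absorption)
    = q ∧ ¬p   (absorption)
Both reduce to q ∧ ¬p, so they are equivalent.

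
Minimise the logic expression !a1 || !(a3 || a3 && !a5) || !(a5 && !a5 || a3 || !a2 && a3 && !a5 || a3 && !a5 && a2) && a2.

!a1 || !(a3 || a3 && !a5) || !(a5 && !a5 || a3 || !a2 && a3 && !a5 || a3 && !a5 && a2) && a2
= !a1 || !(a3 || a3 && !a5) || !(a3 || !a2 && a3 && !a5 || a3 && !a5 && a2) && a2
= !a1 || !(a3 || a3 && !a5) || !(a3 || a3 && !a5) && a2
= !a1 || !(a3 || a3 && !a5)
= !a1 || !a3

!a1 || !a3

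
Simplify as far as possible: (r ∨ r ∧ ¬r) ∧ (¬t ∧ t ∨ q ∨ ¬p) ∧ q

r ∧ q

(r ∨ r ∧ ¬r) ∧ (¬t ∧ t ∨ q ∨ ¬p) ∧ q
= r ∧ (¬t ∧ t ∨ q ∨ ¬p) ∧ q   (complement / identity)
= r ∧ (q ∨ ¬p) ∧ q   (complement / identity)
= r ∧ q   (absorption)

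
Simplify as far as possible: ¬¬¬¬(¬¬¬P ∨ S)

¬¬¬¬(¬¬¬P ∨ S)
= ¬¬(¬¬¬P ∨ S)   (double negation)
= ¬¬(¬P ∨ S)   (double negation)
= ¬P ∨ S   (double negation)

¬P ∨ S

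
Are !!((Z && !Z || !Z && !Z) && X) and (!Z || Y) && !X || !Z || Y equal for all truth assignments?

No

E1: !!((Z && !Z || !Z && !Z) && X)
    = (Z && !Z || !Z && !Z) && X
    = !Z && X
E2: (!Z || Y) && !X || !Z || Y
    = !Z || Y
These differ: at X=0, Y=1, Z=0, E1 = 0 but E2 = 1.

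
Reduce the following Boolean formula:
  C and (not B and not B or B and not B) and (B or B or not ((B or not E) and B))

C and not B

C and (not B and not B or B and not B) and (B or B or not ((B or not E) and B))
= C and (not B and not B or B and not B) and (B or B or not B)   (absorption)
= C and not B and (B or B or not B)   (distribution)
= C and not B and (B or not B)   (idempotence)
= C and not B   (complement / identity)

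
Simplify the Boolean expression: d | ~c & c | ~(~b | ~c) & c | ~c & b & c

d | ~c & c | ~(~b | ~c) & c | ~c & b & c
= d | ~(~b | ~c) & c | ~c & b & c   [complement / identity]
= d | b & c & c | ~c & b & c   [De Morgan]
= d | b & c   [distribution]

d | b & c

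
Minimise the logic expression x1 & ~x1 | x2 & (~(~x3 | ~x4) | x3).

x1 & ~x1 | x2 & (~(~x3 | ~x4) | x3)
= x1 & ~x1 | x2 & (x3 & x4 | x3)   — De Morgan
= x2 & (x3 & x4 | x3)   — complement / identity
= x2 & x3   — absorption

x2 & x3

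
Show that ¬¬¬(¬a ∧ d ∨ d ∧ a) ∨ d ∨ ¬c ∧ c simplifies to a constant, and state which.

True

¬¬¬(¬a ∧ d ∨ d ∧ a) ∨ d ∨ ¬c ∧ c
= ¬¬¬d ∨ d ∨ ¬c ∧ c   [distribution]
= ¬¬¬d ∨ d   [complement / identity]
= ¬d ∨ d   [double negation]
= True   [complement]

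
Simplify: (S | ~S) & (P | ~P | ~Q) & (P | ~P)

(S | ~S) & (P | ~P | ~Q) & (P | ~P)
= (P | ~P | ~Q) & (P | ~P)
= P | ~P
= 1

1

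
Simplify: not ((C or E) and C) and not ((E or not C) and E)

not ((C or E) and C) and not ((E or not C) and E)
= not ((C or E) and C) and not E   [absorption]
= not C and not E   [absorption]

not C and not E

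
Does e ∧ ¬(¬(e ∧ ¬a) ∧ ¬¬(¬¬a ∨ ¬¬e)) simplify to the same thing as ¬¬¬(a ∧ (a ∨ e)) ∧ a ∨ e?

E1: e ∧ ¬(¬(e ∧ ¬a) ∧ ¬¬(¬¬a ∨ ¬¬e))
    = e ∧ (e ∧ ¬a ∨ ¬(¬¬a ∨ ¬¬e))   (De Morgan)
    = e ∧ (e ∧ ¬a ∨ ¬a ∧ ¬e)   (De Morgan)
    = e ∧ ¬a   (distribution)
E2: ¬¬¬(a ∧ (a ∨ e)) ∧ a ∨ e
    = ¬(a ∧ (a ∨ e)) ∧ a ∨ e   (double negation)
    = ¬a ∧ a ∨ e   (absorption)
    = e   (complement / identity)
These differ: at a=1, e=1, E1 = 0 but E2 = 1.

No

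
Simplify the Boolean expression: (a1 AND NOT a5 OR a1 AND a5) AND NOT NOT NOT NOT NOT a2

a1 AND NOT a2

(a1 AND NOT a5 OR a1 AND a5) AND NOT NOT NOT NOT NOT a2
= (a1 AND NOT a5 OR a1 AND a5) AND NOT NOT NOT a2
= a1 AND NOT NOT NOT a2
= a1 AND NOT a2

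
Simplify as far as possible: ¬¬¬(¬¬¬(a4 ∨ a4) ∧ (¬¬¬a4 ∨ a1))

¬¬¬(¬¬¬(a4 ∨ a4) ∧ (¬¬¬a4 ∨ a1))
= ¬¬¬(¬¬¬a4 ∧ (¬¬¬a4 ∨ a1))   [idempotence]
= ¬¬¬¬¬¬a4   [absorption]
= ¬¬¬¬a4   [double negation]
= ¬¬a4   [double negation]
= a4   [double negation]

a4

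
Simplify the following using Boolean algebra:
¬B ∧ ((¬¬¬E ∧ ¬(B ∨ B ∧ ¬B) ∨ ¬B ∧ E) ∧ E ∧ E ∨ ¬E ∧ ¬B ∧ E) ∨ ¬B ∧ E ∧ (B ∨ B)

¬B ∧ ((¬¬¬E ∧ ¬(B ∨ B ∧ ¬B) ∨ ¬B ∧ E) ∧ E ∧ E ∨ ¬E ∧ ¬B ∧ E) ∨ ¬B ∧ E ∧ (B ∨ B)
= ¬B ∧ ((¬E ∧ ¬(B ∨ B ∧ ¬B) ∨ ¬B ∧ E) ∧ E ∧ E ∨ ¬E ∧ ¬B ∧ E) ∨ ¬B ∧ E ∧ (B ∨ B)   [double negation]
= ¬B ∧ ((¬E ∧ ¬B ∨ ¬B ∧ E) ∧ E ∧ E ∨ ¬E ∧ ¬B ∧ E) ∨ ¬B ∧ E ∧ (B ∨ B)   [complement / identity]
= ¬B ∧ (¬B ∧ E ∧ E ∨ ¬E ∧ ¬B ∧ E) ∨ ¬B ∧ E ∧ (B ∨ B)   [distribution]
= ¬B ∧ ¬B ∧ E ∨ ¬B ∧ E ∧ (B ∨ B)   [distribution]
= ¬B ∧ ¬B ∧ E ∨ ¬B ∧ E ∧ B   [idempotence]
= ¬B ∧ E   [distribution]

¬B ∧ E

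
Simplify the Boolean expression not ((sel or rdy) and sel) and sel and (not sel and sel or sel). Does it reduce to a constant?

not ((sel or rdy) and sel) and sel and (not sel and sel or sel)
= not sel and sel and (not sel and sel or sel)   [absorption]
= not sel and sel and sel   [complement / identity]
= not sel and sel   [idempotence]
= False   [complement]

False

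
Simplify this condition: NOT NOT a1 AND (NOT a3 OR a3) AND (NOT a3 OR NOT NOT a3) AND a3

NOT NOT a1 AND (NOT a3 OR a3) AND (NOT a3 OR NOT NOT a3) AND a3
= NOT NOT a1 AND (NOT a3 OR NOT NOT a3) AND a3
= NOT NOT a1 AND (NOT a3 OR a3) AND a3
= a1 AND (NOT a3 OR a3) AND a3
= a1 AND a3

a1 AND a3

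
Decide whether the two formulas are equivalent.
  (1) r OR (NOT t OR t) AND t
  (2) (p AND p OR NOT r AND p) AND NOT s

E1: r OR (NOT t OR t) AND t
    = r OR t
E2: (p AND p OR NOT r AND p) AND NOT s
    = (p OR NOT r) AND p AND NOT s
    = p AND NOT s
These differ: at p=0, r=1, s=1, t=1, E1 = 1 but E2 = 0.

No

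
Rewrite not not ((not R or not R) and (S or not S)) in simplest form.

not not ((not R or not R) and (S or not S))
= not not (not R and (S or not S))   [idempotence]
= not R and (S or not S)   [double negation]
= not R   [complement / identity]

not R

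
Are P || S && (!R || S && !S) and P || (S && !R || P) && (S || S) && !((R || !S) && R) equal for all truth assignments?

E1: P || S && (!R || S && !S)
    = P || S && !R   — complement / identity
E2: P || (S && !R || P) && (S || S) && !((R || !S) && R)
    = P || (S && !R || P) && S && !((R || !S) && R)   — idempotence
    = P || (S && !R || P) && S && !R   — absorption
    = P || S && !R   — absorption
Both reduce to P || S && !R, so they are equivalent.

Yes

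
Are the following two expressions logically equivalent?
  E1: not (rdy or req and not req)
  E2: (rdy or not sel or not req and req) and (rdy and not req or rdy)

E1: not (rdy or req and not req)
    = not rdy
E2: (rdy or not sel or not req and req) and (rdy and not req or rdy)
    = (rdy or not sel or not req and req) and rdy
    = (rdy or not sel) and rdy
    = rdy
These differ: at rdy=1, req=0, sel=0, E1 = 0 but E2 = 1.

No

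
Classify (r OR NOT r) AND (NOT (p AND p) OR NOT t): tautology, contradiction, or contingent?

contingent

(r OR NOT r) AND (NOT (p AND p) OR NOT t)
= NOT (p AND p) OR NOT t   [complement / identity]
= NOT p OR NOT t   [idempotence]
This depends on p, t, so it is not a constant.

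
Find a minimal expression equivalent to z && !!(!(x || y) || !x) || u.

z && !x || u

z && !!(!(x || y) || !x) || u
= z && !((x || y) && x) || u   — De Morgan
= z && !x || u   — absorption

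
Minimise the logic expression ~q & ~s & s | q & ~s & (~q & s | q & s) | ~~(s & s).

~q & ~s & s | q & ~s & (~q & s | q & s) | ~~(s & s)
= ~q & ~s & s | q & ~s & s | ~~(s & s)   — distribution
= ~s & s | ~~(s & s)   — distribution
= ~s & s | s & s   — double negation
= s   — distribution

s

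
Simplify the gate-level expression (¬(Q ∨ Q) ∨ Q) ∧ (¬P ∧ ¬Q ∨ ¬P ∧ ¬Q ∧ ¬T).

¬P ∧ ¬Q

(¬(Q ∨ Q) ∨ Q) ∧ (¬P ∧ ¬Q ∨ ¬P ∧ ¬Q ∧ ¬T)
= (¬(Q ∨ Q) ∨ Q) ∧ ¬P ∧ ¬Q   — absorption
= (¬Q ∨ Q) ∧ ¬P ∧ ¬Q   — idempotence
= ¬P ∧ ¬Q   — complement / identity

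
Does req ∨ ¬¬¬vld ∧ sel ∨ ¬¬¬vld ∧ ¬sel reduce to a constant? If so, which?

req ∨ ¬¬¬vld ∧ sel ∨ ¬¬¬vld ∧ ¬sel
= req ∨ ¬¬¬vld
= req ∨ ¬vld
This depends on req, vld, so it is not a constant.

no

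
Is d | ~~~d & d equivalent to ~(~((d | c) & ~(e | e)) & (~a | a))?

No

E1: d | ~~~d & d
    = d | ~d & d   (double negation)
    = d   (complement / identity)
E2: ~(~((d | c) & ~(e | e)) & (~a | a))
    = ~~((d | c) & ~(e | e))   (complement / identity)
    = ~~((d | c) & ~e)   (idempotence)
    = (d | c) & ~e   (double negation)
These differ: at a=0, c=1, d=1, e=1, E1 = 1 but E2 = 0.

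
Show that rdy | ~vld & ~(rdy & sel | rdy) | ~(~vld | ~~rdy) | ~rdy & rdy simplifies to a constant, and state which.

rdy | ~vld & ~(rdy & sel | rdy) | ~(~vld | ~~rdy) | ~rdy & rdy
= rdy | ~vld & ~(rdy & sel | rdy) | ~(~vld | ~~rdy)
= rdy | ~vld & ~(rdy & sel | rdy) | vld & ~rdy
= rdy | ~vld & ~rdy | vld & ~rdy
= rdy | ~rdy
= 1

1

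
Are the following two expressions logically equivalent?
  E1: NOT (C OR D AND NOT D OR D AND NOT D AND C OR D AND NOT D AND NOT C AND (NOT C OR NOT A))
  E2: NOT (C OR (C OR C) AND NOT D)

E1: NOT (C OR D AND NOT D OR D AND NOT D AND C OR D AND NOT D AND NOT C AND (NOT C OR NOT A))
    = NOT (C OR D AND NOT D OR D AND NOT D AND C OR D AND NOT D AND NOT C)
    = NOT (C OR D AND NOT D OR D AND NOT D)
    = NOT (C OR D AND NOT D)
    = NOT C
E2: NOT (C OR (C OR C) AND NOT D)
    = NOT (C OR C AND NOT D)
    = NOT C
Both reduce to NOT C, so they are equivalent.

Yes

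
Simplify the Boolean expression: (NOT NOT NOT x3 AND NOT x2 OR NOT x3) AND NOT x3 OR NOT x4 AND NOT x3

NOT x3

(NOT NOT NOT x3 AND NOT x2 OR NOT x3) AND NOT x3 OR NOT x4 AND NOT x3
= (NOT x3 AND NOT x2 OR NOT x3) AND NOT x3 OR NOT x4 AND NOT x3
= NOT x3 AND (NOT x3 AND NOT x2 OR NOT x3 OR NOT x4)
= NOT x3 AND (NOT x3 OR NOT x4)
= NOT x3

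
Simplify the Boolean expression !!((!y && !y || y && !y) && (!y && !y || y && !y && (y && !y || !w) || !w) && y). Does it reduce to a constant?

false

!!((!y && !y || y && !y) && (!y && !y || y && !y && (y && !y || !w) || !w) && y)
= !!((!y && !y || y && !y) && (!y && !y || y && !y || !w) && y)   — absorption
= !!((!y && !y || y && !y) && y)   — absorption
= (!y && !y || y && !y) && y   — double negation
= !y && y   — distribution
= false   — complement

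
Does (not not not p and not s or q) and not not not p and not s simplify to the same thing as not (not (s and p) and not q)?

E1: (not not not p and not s or q) and not not not p and not s
    = not not not p and not s
    = not p and not s
E2: not (not (s and p) and not q)
    = s and p or q
These differ: at p=1, q=1, s=1, E1 = 0 but E2 = 1.

No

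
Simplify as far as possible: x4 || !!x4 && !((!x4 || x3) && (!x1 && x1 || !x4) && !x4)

x4 || !!x4 && !((!x4 || x3) && (!x1 && x1 || !x4) && !x4)
= x4 || !!x4 && !((!x4 || x3) && !x4 && !x4)
= x4 || !!x4 && !((!x4 || x3) && !x4)
= x4 || !!x4 && !!x4
= x4 || !!x4
= x4 || x4
= x4

x4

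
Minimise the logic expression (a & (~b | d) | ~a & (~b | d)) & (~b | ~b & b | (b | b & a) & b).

(a & (~b | d) | ~a & (~b | d)) & (~b | ~b & b | (b | b & a) & b)
= (~b | d) & (~b | ~b & b | (b | b & a) & b)   (distribution)
= (~b | d) & (~b | ~b & b | b & b)   (absorption)
= (~b | d) & (~b | b)   (distribution)
= ~b | d   (complement / identity)

~b | d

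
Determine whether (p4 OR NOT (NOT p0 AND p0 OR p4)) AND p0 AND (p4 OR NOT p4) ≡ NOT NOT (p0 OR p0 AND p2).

Yes

E1: (p4 OR NOT (NOT p0 AND p0 OR p4)) AND p0 AND (p4 OR NOT p4)
    = (p4 OR NOT p4) AND p0 AND (p4 OR NOT p4)   (complement / identity)
    = (p4 OR NOT p4) AND p0   (complement / identity)
    = p0   (complement / identity)
E2: NOT NOT (p0 OR p0 AND p2)
    = p0 OR p0 AND p2   (double negation)
    = p0   (absorption)
Both reduce to p0, so they are equivalent.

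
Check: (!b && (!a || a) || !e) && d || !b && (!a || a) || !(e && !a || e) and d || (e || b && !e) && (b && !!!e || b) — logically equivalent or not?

No

E1: (!b && (!a || a) || !e) && d || !b && (!a || a) || !(e && !a || e)
    = (!b && (!a || a) || !e) && d || !b && (!a || a) || !e
    = !b && (!a || a) || !e
    = !b || !e
E2: d || (e || b && !e) && (b && !!!e || b)
    = d || (e || b && !e) && (b && !e || b)
    = d || b && !e || e && b
    = d || b
These differ: at a=0, b=0, d=0, e=1, E1 = 1 but E2 = 0.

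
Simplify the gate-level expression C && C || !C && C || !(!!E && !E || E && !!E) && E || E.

C || E

C && C || !C && C || !(!!E && !E || E && !!E) && E || E
= C && C || !C && C || !!!E && E || E   (distribution)
= C || !!!E && E || E   (distribution)
= C || !E && E || E   (double negation)
= C || E   (complement / identity)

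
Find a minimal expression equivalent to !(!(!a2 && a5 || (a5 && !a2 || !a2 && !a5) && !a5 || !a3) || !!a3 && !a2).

!a3

!(!(!a2 && a5 || (a5 && !a2 || !a2 && !a5) && !a5 || !a3) || !!a3 && !a2)
= !(!(!a2 && a5 || !a2 && !a5 || !a3) || !!a3 && !a2)
= !(!(!a2 && a5 || !a2 && !a5 || !a3) || a3 && !a2)
= !(!(!a2 || !a3) || a3 && !a2)
= !(a2 && a3 || a3 && !a2)
= !a3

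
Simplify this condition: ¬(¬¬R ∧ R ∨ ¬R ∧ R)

¬(¬¬R ∧ R ∨ ¬R ∧ R)
= ¬(R ∧ R ∨ ¬R ∧ R)   — double negation
= ¬R   — distribution

¬R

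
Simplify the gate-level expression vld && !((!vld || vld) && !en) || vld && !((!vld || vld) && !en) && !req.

vld && !((!vld || vld) && !en) || vld && !((!vld || vld) && !en) && !req
= vld && !((!vld || vld) && !en)
= vld && !!en
= vld && en

vld && en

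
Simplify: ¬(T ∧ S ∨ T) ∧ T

False

¬(T ∧ S ∨ T) ∧ T
= ¬T ∧ T   — absorption
= False   — complement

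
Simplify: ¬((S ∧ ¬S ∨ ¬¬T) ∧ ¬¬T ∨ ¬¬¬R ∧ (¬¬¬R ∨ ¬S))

¬T ∧ R

¬((S ∧ ¬S ∨ ¬¬T) ∧ ¬¬T ∨ ¬¬¬R ∧ (¬¬¬R ∨ ¬S))
= ¬((S ∧ ¬S ∨ ¬¬T) ∧ ¬¬T ∨ ¬¬¬R)   — absorption
= ¬((S ∧ ¬S ∨ ¬¬T) ∧ ¬¬T ∨ ¬R)   — double negation
= ¬(¬¬T ∧ ¬¬T ∨ ¬R)   — complement / identity
= ¬(¬¬T ∨ ¬R)   — idempotence
= ¬T ∧ R   — De Morgan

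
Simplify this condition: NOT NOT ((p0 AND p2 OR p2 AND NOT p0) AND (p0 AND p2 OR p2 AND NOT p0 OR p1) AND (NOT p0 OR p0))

NOT NOT ((p0 AND p2 OR p2 AND NOT p0) AND (p0 AND p2 OR p2 AND NOT p0 OR p1) AND (NOT p0 OR p0))
= NOT NOT ((p0 AND p2 OR p2 AND NOT p0) AND (NOT p0 OR p0))   — absorption
= NOT NOT (p0 AND p2 OR p2 AND NOT p0)   — complement / identity
= NOT NOT p2   — distribution
= p2   — double negation

p2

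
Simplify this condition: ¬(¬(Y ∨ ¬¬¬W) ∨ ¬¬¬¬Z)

¬(¬(Y ∨ ¬¬¬W) ∨ ¬¬¬¬Z)
= (Y ∨ ¬¬¬W) ∧ ¬¬¬Z   (De Morgan)
= (Y ∨ ¬W) ∧ ¬¬¬Z   (double negation)
= (Y ∨ ¬W) ∧ ¬Z   (double negation)

(Y ∨ ¬W) ∧ ¬Z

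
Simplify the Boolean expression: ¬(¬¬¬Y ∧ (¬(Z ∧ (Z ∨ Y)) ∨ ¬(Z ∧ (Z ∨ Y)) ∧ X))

¬(¬¬¬Y ∧ (¬(Z ∧ (Z ∨ Y)) ∨ ¬(Z ∧ (Z ∨ Y)) ∧ X))
= ¬(¬Y ∧ (¬(Z ∧ (Z ∨ Y)) ∨ ¬(Z ∧ (Z ∨ Y)) ∧ X))   [double negation]
= ¬(¬Y ∧ ¬(Z ∧ (Z ∨ Y)))   [absorption]
= Y ∨ Z ∧ (Z ∨ Y)   [De Morgan]
= Y ∨ Z   [absorption]

Y ∨ Z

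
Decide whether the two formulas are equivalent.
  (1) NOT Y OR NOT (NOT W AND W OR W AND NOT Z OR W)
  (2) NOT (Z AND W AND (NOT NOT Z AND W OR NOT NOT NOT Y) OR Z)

No

E1: NOT Y OR NOT (NOT W AND W OR W AND NOT Z OR W)
    = NOT Y OR NOT (NOT W AND W OR W)   (absorption)
    = NOT Y OR NOT W   (complement / identity)
E2: NOT (Z AND W AND (NOT NOT Z AND W OR NOT NOT NOT Y) OR Z)
    = NOT (Z AND W AND (NOT NOT Z AND W OR NOT Y) OR Z)   (double negation)
    = NOT (Z AND W AND (Z AND W OR NOT Y) OR Z)   (double negation)
    = NOT (Z AND W OR Z)   (absorption)
    = NOT Z   (absorption)
These differ: at W=1, Y=0, Z=1, E1 = 1 but E2 = 0.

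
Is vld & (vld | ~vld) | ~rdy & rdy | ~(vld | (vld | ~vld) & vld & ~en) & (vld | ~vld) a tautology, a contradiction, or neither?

tautology

vld & (vld | ~vld) | ~rdy & rdy | ~(vld | (vld | ~vld) & vld & ~en) & (vld | ~vld)
= vld & (vld | ~vld) | ~(vld | (vld | ~vld) & vld & ~en) & (vld | ~vld)
= vld & (vld | ~vld) | ~(vld | vld & ~en) & (vld | ~vld)
= vld & (vld | ~vld) | ~vld & (vld | ~vld)
= vld | ~vld
= 1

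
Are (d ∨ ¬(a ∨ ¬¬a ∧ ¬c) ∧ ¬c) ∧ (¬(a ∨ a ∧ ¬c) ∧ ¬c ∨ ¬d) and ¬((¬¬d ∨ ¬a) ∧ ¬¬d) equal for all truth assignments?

No

E1: (d ∨ ¬(a ∨ ¬¬a ∧ ¬c) ∧ ¬c) ∧ (¬(a ∨ a ∧ ¬c) ∧ ¬c ∨ ¬d)
    = (d ∨ ¬(a ∨ a ∧ ¬c) ∧ ¬c) ∧ (¬(a ∨ a ∧ ¬c) ∧ ¬c ∨ ¬d)
    = ¬(a ∨ a ∧ ¬c) ∧ ¬c ∨ d ∧ ¬d
    = ¬(a ∨ a ∧ ¬c) ∧ ¬c
    = ¬a ∧ ¬c
E2: ¬((¬¬d ∨ ¬a) ∧ ¬¬d)
    = ¬¬¬d
    = ¬d
These differ: at a=1, c=1, d=0, E1 = 0 but E2 = 1.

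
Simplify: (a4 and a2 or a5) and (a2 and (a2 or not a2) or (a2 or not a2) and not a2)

a4 and a2 or a5

(a4 and a2 or a5) and (a2 and (a2 or not a2) or (a2 or not a2) and not a2)
= (a4 and a2 or a5) and (a2 or not a2)
= a4 and a2 or a5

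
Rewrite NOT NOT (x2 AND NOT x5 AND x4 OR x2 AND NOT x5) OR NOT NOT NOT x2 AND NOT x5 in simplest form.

NOT x5

NOT NOT (x2 AND NOT x5 AND x4 OR x2 AND NOT x5) OR NOT NOT NOT x2 AND NOT x5
= x2 AND NOT x5 AND x4 OR x2 AND NOT x5 OR NOT NOT NOT x2 AND NOT x5   (double negation)
= x2 AND NOT x5 AND x4 OR x2 AND NOT x5 OR NOT x2 AND NOT x5   (double negation)
= x2 AND NOT x5 OR NOT x2 AND NOT x5   (absorption)
= NOT x5   (distribution)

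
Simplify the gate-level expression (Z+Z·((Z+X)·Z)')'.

(Z+Z·((Z+X)·Z)')'
= (Z+Z·Z')'   (absorption)
= Z'   (complement / identity)

Z'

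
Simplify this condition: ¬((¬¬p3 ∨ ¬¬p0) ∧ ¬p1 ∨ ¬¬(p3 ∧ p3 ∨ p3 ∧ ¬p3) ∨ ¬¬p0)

¬((¬¬p3 ∨ ¬¬p0) ∧ ¬p1 ∨ ¬¬(p3 ∧ p3 ∨ p3 ∧ ¬p3) ∨ ¬¬p0)
= ¬((¬¬p3 ∨ ¬¬p0) ∧ ¬p1 ∨ ¬¬p3 ∨ ¬¬p0)   — distribution
= ¬(¬¬p3 ∨ ¬¬p0)   — absorption
= ¬p3 ∧ ¬p0   — De Morgan

¬p3 ∧ ¬p0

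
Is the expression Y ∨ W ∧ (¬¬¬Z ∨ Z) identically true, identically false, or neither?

neither

Y ∨ W ∧ (¬¬¬Z ∨ Z)
= Y ∨ W ∧ (¬Z ∨ Z)   — double negation
= Y ∨ W   — complement / identity
This depends on W, Y, so it is not a constant.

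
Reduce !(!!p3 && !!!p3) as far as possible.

true

!(!!p3 && !!!p3)
= !(!!p3 && !p3)   [double negation]
= !p3 || p3   [De Morgan]
= true   [complement]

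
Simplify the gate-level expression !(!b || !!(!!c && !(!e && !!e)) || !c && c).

b && !c

!(!b || !!(!!c && !(!e && !!e)) || !c && c)
= !(!b || !!(!!c && (e || !e)) || !c && c)   — De Morgan
= !(!b || !!(!!c && (e || !e)))   — complement / identity
= !(!b || !!!!c)   — complement / identity
= !(!b || !!c)   — double negation
= b && !c   — De Morgan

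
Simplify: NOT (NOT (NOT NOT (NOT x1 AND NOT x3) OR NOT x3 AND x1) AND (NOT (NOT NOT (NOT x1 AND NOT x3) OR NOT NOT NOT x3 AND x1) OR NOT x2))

NOT (NOT (NOT NOT (NOT x1 AND NOT x3) OR NOT x3 AND x1) AND (NOT (NOT NOT (NOT x1 AND NOT x3) OR NOT NOT NOT x3 AND x1) OR NOT x2))
= NOT (NOT (NOT NOT (NOT x1 AND NOT x3) OR NOT x3 AND x1) AND (NOT (NOT NOT (NOT x1 AND NOT x3) OR NOT x3 AND x1) OR NOT x2))   [double negation]
= NOT NOT (NOT NOT (NOT x1 AND NOT x3) OR NOT x3 AND x1)   [absorption]
= NOT NOT (NOT x1 AND NOT x3 OR NOT x3 AND x1)   [double negation]
= NOT NOT NOT x3   [distribution]
= NOT x3   [double negation]

NOT x3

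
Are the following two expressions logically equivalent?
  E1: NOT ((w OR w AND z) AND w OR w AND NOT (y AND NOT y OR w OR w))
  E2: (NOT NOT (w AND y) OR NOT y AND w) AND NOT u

E1: NOT ((w OR w AND z) AND w OR w AND NOT (y AND NOT y OR w OR w))
    = NOT ((w OR w AND z) AND w OR w AND NOT (y AND NOT y OR w))
    = NOT ((w OR w AND z) AND w OR w AND NOT w)
    = NOT (w AND w OR w AND NOT w)
    = NOT w
E2: (NOT NOT (w AND y) OR NOT y AND w) AND NOT u
    = (w AND y OR NOT y AND w) AND NOT u
    = w AND NOT u
These differ: at u=1, w=0, y=0, z=0, E1 = 1 but E2 = 0.

No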